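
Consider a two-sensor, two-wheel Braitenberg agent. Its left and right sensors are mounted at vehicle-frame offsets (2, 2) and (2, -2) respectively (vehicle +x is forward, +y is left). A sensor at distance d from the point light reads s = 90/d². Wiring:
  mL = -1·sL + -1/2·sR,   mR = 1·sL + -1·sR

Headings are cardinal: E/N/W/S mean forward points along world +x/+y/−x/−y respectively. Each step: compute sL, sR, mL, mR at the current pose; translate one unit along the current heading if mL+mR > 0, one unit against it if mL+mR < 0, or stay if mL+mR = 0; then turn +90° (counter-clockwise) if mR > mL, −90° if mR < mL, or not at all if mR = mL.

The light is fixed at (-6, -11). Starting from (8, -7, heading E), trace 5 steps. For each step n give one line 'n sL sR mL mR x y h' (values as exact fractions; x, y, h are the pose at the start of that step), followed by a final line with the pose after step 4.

0 45/146 9/26 -1827/3796 -36/949 8 -7 E
1 90/157 10/29 -3395/4553 1040/4553 7 -7 N
2 45/61 45/73 -9315/8906 540/4453 7 -8 W
3 90/257 18/29 -4923/7453 -2016/7453 8 -8 S
4 45/146 9/26 -1827/3796 -36/949 8 -7 E
final 7 -7 N

n=0: pose=(8,-7,E); sL=45/146, sR=9/26; mL=-1827/3796, mR=-36/949; mL+mR=-27/52 → advance -1; mR−mL=1683/3796 → turn +1·90°
n=1: pose=(7,-7,N); sL=90/157, sR=10/29; mL=-3395/4553, mR=1040/4553; mL+mR=-15/29 → advance -1; mR−mL=4435/4553 → turn +1·90°
n=2: pose=(7,-8,W); sL=45/61, sR=45/73; mL=-9315/8906, mR=540/4453; mL+mR=-135/146 → advance -1; mR−mL=10395/8906 → turn +1·90°
n=3: pose=(8,-8,S); sL=90/257, sR=18/29; mL=-4923/7453, mR=-2016/7453; mL+mR=-27/29 → advance -1; mR−mL=2907/7453 → turn +1·90°
n=4: pose=(8,-7,E); sL=45/146, sR=9/26; mL=-1827/3796, mR=-36/949; mL+mR=-27/52 → advance -1; mR−mL=1683/3796 → turn +1·90°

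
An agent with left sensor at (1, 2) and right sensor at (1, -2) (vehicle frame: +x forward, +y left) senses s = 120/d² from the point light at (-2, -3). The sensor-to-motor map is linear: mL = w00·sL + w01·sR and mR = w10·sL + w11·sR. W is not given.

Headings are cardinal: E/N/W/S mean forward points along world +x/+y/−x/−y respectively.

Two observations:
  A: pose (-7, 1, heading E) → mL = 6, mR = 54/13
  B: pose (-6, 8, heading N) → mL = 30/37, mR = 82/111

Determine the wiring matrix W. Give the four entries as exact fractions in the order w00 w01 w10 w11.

obs A: pose=(-7,1,E) → sL=30/13, sR=6, mL=6, mR=54/13
obs B: pose=(-6,8,N) → sL=2/3, sR=30/37, mL=30/37, mR=82/111
sensor matrix S = [[30/13, 6], [2/3, 30/37]]; det S = -1024/481
solve [mL_A; mL_B] = S·[w00; w01] and [mR_A; mR_B] = S·[w10; w11]:
  w00 = 0, w01 = 1, w10 = 1/2, w11 = 1/2

0 1 1/2 1/2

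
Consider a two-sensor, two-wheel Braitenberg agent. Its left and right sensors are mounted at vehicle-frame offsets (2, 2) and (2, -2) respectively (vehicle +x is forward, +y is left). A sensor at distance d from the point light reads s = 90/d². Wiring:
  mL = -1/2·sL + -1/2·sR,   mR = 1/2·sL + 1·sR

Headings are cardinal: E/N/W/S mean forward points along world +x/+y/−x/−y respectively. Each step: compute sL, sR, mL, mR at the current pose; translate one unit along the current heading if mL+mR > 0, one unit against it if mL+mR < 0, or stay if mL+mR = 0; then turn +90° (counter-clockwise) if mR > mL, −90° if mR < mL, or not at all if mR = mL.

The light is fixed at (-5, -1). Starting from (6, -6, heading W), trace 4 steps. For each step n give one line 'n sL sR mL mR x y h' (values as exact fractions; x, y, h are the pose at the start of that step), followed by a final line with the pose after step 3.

0 9/13 1 -11/13 35/26 6 -6 W
1 90/193 90/113 -13770/21809 22455/21809 5 -6 S
2 9/16 45/104 -207/416 297/416 5 -7 E
3 90/97 18/37 -2538/3589 3411/3589 6 -7 N
final 6 -6 W

n=0: pose=(6,-6,W); sL=9/13, sR=1; mL=-11/13, mR=35/26; mL+mR=1/2 → advance +1; mR−mL=57/26 → turn +1·90°
n=1: pose=(5,-6,S); sL=90/193, sR=90/113; mL=-13770/21809, mR=22455/21809; mL+mR=45/113 → advance +1; mR−mL=36225/21809 → turn +1·90°
n=2: pose=(5,-7,E); sL=9/16, sR=45/104; mL=-207/416, mR=297/416; mL+mR=45/208 → advance +1; mR−mL=63/52 → turn +1·90°
n=3: pose=(6,-7,N); sL=90/97, sR=18/37; mL=-2538/3589, mR=3411/3589; mL+mR=9/37 → advance +1; mR−mL=5949/3589 → turn +1·90°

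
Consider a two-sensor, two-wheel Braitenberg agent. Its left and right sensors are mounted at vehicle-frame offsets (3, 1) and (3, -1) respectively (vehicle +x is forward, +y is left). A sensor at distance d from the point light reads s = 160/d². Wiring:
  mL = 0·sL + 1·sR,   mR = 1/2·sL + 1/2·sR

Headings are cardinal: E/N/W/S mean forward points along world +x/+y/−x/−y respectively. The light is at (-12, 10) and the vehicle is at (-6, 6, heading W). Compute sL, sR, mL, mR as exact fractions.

left sensor world pos  = (-9, 5); dL² = 34
right sensor world pos = (-9, 7); dR² = 18
sL = 160/34 = 80/17
sR = 160/18 = 80/9
mL = 0·sL + 1·sR = 80/9
mR = 1/2·sL + 1/2·sR = 1040/153

80/17 80/9 80/9 1040/153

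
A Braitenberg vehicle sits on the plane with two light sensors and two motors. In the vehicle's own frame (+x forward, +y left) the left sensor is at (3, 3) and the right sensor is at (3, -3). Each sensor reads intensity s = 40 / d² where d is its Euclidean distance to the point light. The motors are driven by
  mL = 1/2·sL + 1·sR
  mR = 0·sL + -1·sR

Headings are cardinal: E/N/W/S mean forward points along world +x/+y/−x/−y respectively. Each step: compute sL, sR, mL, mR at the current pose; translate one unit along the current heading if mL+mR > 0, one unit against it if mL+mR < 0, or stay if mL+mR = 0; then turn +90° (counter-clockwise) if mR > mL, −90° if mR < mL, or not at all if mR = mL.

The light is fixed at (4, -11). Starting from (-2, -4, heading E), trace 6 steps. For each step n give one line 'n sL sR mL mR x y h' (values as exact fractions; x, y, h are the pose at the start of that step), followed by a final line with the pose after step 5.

n=0: pose=(-2,-4,E); sL=40/109, sR=8/5; mL=972/545, mR=-8/5; mL+mR=20/109 → advance +1; mR−mL=-1844/545 → turn -1·90°
n=1: pose=(-1,-4,S); sL=2, sR=1/2; mL=3/2, mR=-1/2; mL+mR=1 → advance +1; mR−mL=-2 → turn -1·90°
n=2: pose=(-1,-5,W); sL=40/73, sR=8/29; mL=1164/2117, mR=-8/29; mL+mR=20/73 → advance +1; mR−mL=-1748/2117 → turn -1·90°
n=3: pose=(-2,-5,N); sL=20/81, sR=4/9; mL=46/81, mR=-4/9; mL+mR=10/81 → advance +1; mR−mL=-82/81 → turn -1·90°
n=4: pose=(-2,-4,E); sL=40/109, sR=8/5; mL=972/545, mR=-8/5; mL+mR=20/109 → advance +1; mR−mL=-1844/545 → turn -1·90°
n=5: pose=(-1,-4,S); sL=2, sR=1/2; mL=3/2, mR=-1/2; mL+mR=1 → advance +1; mR−mL=-2 → turn -1·90°

0 40/109 8/5 972/545 -8/5 -2 -4 E
1 2 1/2 3/2 -1/2 -1 -4 S
2 40/73 8/29 1164/2117 -8/29 -1 -5 W
3 20/81 4/9 46/81 -4/9 -2 -5 N
4 40/109 8/5 972/545 -8/5 -2 -4 E
5 2 1/2 3/2 -1/2 -1 -4 S
final -1 -5 W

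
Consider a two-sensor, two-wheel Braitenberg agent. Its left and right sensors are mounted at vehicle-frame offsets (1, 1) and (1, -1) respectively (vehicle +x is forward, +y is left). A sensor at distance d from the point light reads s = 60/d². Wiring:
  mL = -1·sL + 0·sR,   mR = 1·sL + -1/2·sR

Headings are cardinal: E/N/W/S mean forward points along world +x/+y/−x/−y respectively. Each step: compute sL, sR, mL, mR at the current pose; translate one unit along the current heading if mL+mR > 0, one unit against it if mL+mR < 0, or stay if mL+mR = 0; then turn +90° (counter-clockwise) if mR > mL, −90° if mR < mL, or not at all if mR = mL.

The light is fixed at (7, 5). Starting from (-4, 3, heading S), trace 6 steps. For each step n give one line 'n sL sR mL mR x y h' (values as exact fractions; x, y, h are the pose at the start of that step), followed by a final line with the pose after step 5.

n=0: pose=(-4,3,S); sL=60/109, sR=20/51; mL=-60/109, mR=1970/5559; mL+mR=-10/51 → advance -1; mR−mL=5030/5559 → turn +1·90°
n=1: pose=(-4,4,E); sL=3/5, sR=15/26; mL=-3/5, mR=81/260; mL+mR=-15/52 → advance -1; mR−mL=237/260 → turn +1·90°
n=2: pose=(-5,4,N); sL=60/169, sR=60/121; mL=-60/169, mR=2190/20449; mL+mR=-30/121 → advance -1; mR−mL=9450/20449 → turn +1·90°
n=3: pose=(-5,3,W); sL=30/89, sR=6/17; mL=-30/89, mR=243/1513; mL+mR=-3/17 → advance -1; mR−mL=753/1513 → turn +1·90°
n=4: pose=(-4,3,S); sL=60/109, sR=20/51; mL=-60/109, mR=1970/5559; mL+mR=-10/51 → advance -1; mR−mL=5030/5559 → turn +1·90°
n=5: pose=(-4,4,E); sL=3/5, sR=15/26; mL=-3/5, mR=81/260; mL+mR=-15/52 → advance -1; mR−mL=237/260 → turn +1·90°

0 60/109 20/51 -60/109 1970/5559 -4 3 S
1 3/5 15/26 -3/5 81/260 -4 4 E
2 60/169 60/121 -60/169 2190/20449 -5 4 N
3 30/89 6/17 -30/89 243/1513 -5 3 W
4 60/109 20/51 -60/109 1970/5559 -4 3 S
5 3/5 15/26 -3/5 81/260 -4 4 E
final -5 4 N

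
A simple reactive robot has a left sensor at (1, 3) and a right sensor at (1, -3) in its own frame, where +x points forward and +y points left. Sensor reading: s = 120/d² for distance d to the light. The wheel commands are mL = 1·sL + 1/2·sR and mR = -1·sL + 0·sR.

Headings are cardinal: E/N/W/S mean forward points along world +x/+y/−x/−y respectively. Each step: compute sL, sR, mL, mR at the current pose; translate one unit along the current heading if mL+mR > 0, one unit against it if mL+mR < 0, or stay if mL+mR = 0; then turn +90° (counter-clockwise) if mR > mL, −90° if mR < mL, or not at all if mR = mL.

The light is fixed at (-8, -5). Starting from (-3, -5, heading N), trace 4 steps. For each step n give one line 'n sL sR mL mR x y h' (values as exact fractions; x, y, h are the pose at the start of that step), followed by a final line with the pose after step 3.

0 24 24/13 324/13 -24 -3 -5 N
1 30/13 3 99/26 -30/13 -3 -4 E
2 40/27 40/3 220/27 -40/27 -2 -4 S
3 60/17 60/17 90/17 -60/17 -2 -5 W
final -3 -5 N

n=0: pose=(-3,-5,N); sL=24, sR=24/13; mL=324/13, mR=-24; mL+mR=12/13 → advance +1; mR−mL=-636/13 → turn -1·90°
n=1: pose=(-3,-4,E); sL=30/13, sR=3; mL=99/26, mR=-30/13; mL+mR=3/2 → advance +1; mR−mL=-159/26 → turn -1·90°
n=2: pose=(-2,-4,S); sL=40/27, sR=40/3; mL=220/27, mR=-40/27; mL+mR=20/3 → advance +1; mR−mL=-260/27 → turn -1·90°
n=3: pose=(-2,-5,W); sL=60/17, sR=60/17; mL=90/17, mR=-60/17; mL+mR=30/17 → advance +1; mR−mL=-150/17 → turn -1·90°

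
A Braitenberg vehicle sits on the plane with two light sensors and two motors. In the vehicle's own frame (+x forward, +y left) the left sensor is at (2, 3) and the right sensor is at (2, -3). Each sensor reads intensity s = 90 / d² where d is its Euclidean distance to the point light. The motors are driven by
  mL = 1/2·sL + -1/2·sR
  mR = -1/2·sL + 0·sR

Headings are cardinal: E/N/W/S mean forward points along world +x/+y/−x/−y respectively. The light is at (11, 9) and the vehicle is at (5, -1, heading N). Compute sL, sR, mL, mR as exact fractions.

left sensor world pos  = (2, 1); dL² = 145
right sensor world pos = (8, 1); dR² = 73
sL = 90/145 = 18/29
sR = 90/73 = 90/73
mL = 1/2·sL + -1/2·sR = -648/2117
mR = -1/2·sL + 0·sR = -9/29

18/29 90/73 -648/2117 -9/29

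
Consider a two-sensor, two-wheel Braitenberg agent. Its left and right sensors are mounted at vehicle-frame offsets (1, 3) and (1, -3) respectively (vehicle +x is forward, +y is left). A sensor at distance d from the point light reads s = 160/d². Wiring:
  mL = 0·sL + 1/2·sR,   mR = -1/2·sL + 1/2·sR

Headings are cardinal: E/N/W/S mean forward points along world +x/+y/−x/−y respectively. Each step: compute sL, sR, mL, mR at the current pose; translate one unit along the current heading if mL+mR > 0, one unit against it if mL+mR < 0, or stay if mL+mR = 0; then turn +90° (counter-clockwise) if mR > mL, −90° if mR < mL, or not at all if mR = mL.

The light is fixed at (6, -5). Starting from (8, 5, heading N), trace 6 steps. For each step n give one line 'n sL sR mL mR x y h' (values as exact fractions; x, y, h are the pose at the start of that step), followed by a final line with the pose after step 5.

0 80/61 80/73 40/73 -480/4453 8 5 N
1 32/41 160/73 80/73 2112/2993 8 6 E
2 20/17 8/5 4/5 18/85 9 6 S
3 160/53 160/173 80/173 -9600/9169 9 5 W
4 80/61 16/17 8/17 -192/1037 10 5 N
5 160/221 160/89 80/89 10560/19669 10 6 E
final 11 6 S

n=0: pose=(8,5,N); sL=80/61, sR=80/73; mL=40/73, mR=-480/4453; mL+mR=1960/4453 → advance +1; mR−mL=-40/61 → turn -1·90°
n=1: pose=(8,6,E); sL=32/41, sR=160/73; mL=80/73, mR=2112/2993; mL+mR=5392/2993 → advance +1; mR−mL=-16/41 → turn -1·90°
n=2: pose=(9,6,S); sL=20/17, sR=8/5; mL=4/5, mR=18/85; mL+mR=86/85 → advance +1; mR−mL=-10/17 → turn -1·90°
n=3: pose=(9,5,W); sL=160/53, sR=160/173; mL=80/173, mR=-9600/9169; mL+mR=-5360/9169 → advance -1; mR−mL=-80/53 → turn -1·90°
n=4: pose=(10,5,N); sL=80/61, sR=16/17; mL=8/17, mR=-192/1037; mL+mR=296/1037 → advance +1; mR−mL=-40/61 → turn -1·90°
n=5: pose=(10,6,E); sL=160/221, sR=160/89; mL=80/89, mR=10560/19669; mL+mR=28240/19669 → advance +1; mR−mL=-80/221 → turn -1·90°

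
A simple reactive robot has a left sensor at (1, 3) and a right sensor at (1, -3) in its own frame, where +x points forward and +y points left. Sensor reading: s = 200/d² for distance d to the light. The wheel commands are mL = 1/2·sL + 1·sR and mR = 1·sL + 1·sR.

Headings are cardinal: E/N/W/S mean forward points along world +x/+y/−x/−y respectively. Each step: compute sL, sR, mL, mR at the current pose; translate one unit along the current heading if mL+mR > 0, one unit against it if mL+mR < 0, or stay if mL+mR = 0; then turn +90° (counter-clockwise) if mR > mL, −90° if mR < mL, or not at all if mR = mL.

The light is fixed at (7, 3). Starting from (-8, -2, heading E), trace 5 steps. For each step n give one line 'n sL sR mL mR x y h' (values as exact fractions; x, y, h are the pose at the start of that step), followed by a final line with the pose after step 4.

n=0: pose=(-8,-2,E); sL=1, sR=10/13; mL=33/26, mR=23/13; mL+mR=79/26 → advance +1; mR−mL=1/2 → turn +1·90°
n=1: pose=(-7,-2,N); sL=40/61, sR=200/137; mL=14940/8357, mR=17680/8357; mL+mR=32620/8357 → advance +1; mR−mL=20/61 → turn +1·90°
n=2: pose=(-7,-1,W); sL=100/137, sR=100/113; mL=19350/15481, mR=25000/15481; mL+mR=44350/15481 → advance +1; mR−mL=50/137 → turn +1·90°
n=3: pose=(-8,-1,S); sL=200/169, sR=200/349; mL=68700/58981, mR=103600/58981; mL+mR=172300/58981 → advance +1; mR−mL=100/169 → turn +1·90°
n=4: pose=(-8,-2,E); sL=1, sR=10/13; mL=33/26, mR=23/13; mL+mR=79/26 → advance +1; mR−mL=1/2 → turn +1·90°

0 1 10/13 33/26 23/13 -8 -2 E
1 40/61 200/137 14940/8357 17680/8357 -7 -2 N
2 100/137 100/113 19350/15481 25000/15481 -7 -1 W
3 200/169 200/349 68700/58981 103600/58981 -8 -1 S
4 1 10/13 33/26 23/13 -8 -2 E
final -7 -2 N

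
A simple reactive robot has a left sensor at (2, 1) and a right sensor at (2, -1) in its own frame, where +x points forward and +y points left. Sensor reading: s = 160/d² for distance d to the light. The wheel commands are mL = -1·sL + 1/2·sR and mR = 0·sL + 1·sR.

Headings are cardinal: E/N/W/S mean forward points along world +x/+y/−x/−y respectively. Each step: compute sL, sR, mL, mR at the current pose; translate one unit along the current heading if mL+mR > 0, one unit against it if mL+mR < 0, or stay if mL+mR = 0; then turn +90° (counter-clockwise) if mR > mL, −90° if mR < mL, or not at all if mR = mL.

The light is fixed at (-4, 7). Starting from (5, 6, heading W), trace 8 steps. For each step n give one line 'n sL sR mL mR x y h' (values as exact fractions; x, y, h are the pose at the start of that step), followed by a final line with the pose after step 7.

0 160/53 160/49 -3600/2597 160/49 5 6 W
1 16/9 80/29 -104/261 80/29 4 6 S
2 160/101 160/109 -9360/11009 160/109 4 5 E
3 5/2 8/5 -17/10 8/5 5 5 N
4 32/13 160/53 -656/689 160/53 5 4 W
5 80/53 80/37 -840/1961 80/37 4 4 S
6 160/109 32/25 -2256/2725 32/25 4 3 E
7 40/17 20/13 -350/221 20/13 5 3 N
final 5 2 W

n=0: pose=(5,6,W); sL=160/53, sR=160/49; mL=-3600/2597, mR=160/49; mL+mR=4880/2597 → advance +1; mR−mL=12080/2597 → turn +1·90°
n=1: pose=(4,6,S); sL=16/9, sR=80/29; mL=-104/261, mR=80/29; mL+mR=616/261 → advance +1; mR−mL=824/261 → turn +1·90°
n=2: pose=(4,5,E); sL=160/101, sR=160/109; mL=-9360/11009, mR=160/109; mL+mR=6800/11009 → advance +1; mR−mL=25520/11009 → turn +1·90°
n=3: pose=(5,5,N); sL=5/2, sR=8/5; mL=-17/10, mR=8/5; mL+mR=-1/10 → advance -1; mR−mL=33/10 → turn +1·90°
n=4: pose=(5,4,W); sL=32/13, sR=160/53; mL=-656/689, mR=160/53; mL+mR=1424/689 → advance +1; mR−mL=2736/689 → turn +1·90°
n=5: pose=(4,4,S); sL=80/53, sR=80/37; mL=-840/1961, mR=80/37; mL+mR=3400/1961 → advance +1; mR−mL=5080/1961 → turn +1·90°
n=6: pose=(4,3,E); sL=160/109, sR=32/25; mL=-2256/2725, mR=32/25; mL+mR=1232/2725 → advance +1; mR−mL=5744/2725 → turn +1·90°
n=7: pose=(5,3,N); sL=40/17, sR=20/13; mL=-350/221, mR=20/13; mL+mR=-10/221 → advance -1; mR−mL=690/221 → turn +1·90°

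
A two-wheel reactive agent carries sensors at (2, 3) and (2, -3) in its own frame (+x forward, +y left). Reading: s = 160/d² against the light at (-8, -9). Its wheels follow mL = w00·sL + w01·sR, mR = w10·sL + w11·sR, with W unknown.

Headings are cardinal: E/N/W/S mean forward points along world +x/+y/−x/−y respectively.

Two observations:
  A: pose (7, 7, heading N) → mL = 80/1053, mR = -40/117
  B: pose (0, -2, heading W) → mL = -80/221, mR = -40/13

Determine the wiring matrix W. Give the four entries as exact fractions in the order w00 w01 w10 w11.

-1/2 1 -1 0

obs A: pose=(7,7,N) → sL=40/117, sR=20/81, mL=80/1053, mR=-40/117
obs B: pose=(0,-2,W) → sL=40/13, sR=20/17, mL=-80/221, mR=-40/13
sensor matrix S = [[40/117, 20/81], [40/13, 20/17]]; det S = -6400/17901
solve [mL_A; mL_B] = S·[w00; w01] and [mR_A; mR_B] = S·[w10; w11]:
  w00 = -1/2, w01 = 1, w10 = -1, w11 = 0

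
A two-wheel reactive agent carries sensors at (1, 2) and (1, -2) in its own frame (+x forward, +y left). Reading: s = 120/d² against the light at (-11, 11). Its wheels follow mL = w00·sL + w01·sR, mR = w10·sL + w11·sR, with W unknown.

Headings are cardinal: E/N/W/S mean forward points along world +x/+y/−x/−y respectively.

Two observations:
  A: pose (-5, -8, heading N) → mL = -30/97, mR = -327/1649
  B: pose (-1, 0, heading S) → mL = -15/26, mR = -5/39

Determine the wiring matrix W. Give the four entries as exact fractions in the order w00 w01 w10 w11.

obs A: pose=(-5,-8,N) → sL=6/17, sR=30/97, mL=-30/97, mR=-327/1649
obs B: pose=(-1,0,S) → sL=5/12, sR=15/26, mL=-15/26, mR=-5/39
sensor matrix S = [[6/17, 30/97], [5/12, 15/26]]; det S = 3205/42874
solve [mL_A; mL_B] = S·[w00; w01] and [mR_A; mR_B] = S·[w10; w11]:
  w00 = 0, w01 = -1, w10 = -1, w11 = 1/2

0 -1 -1 1/2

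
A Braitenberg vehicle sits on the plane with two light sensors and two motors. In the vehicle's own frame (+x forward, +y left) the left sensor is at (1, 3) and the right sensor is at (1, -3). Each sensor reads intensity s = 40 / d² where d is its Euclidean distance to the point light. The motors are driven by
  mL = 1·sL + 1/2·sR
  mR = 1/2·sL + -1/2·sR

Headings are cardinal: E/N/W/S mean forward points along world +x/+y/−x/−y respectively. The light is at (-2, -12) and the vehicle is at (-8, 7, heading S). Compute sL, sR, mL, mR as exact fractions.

left sensor world pos  = (-5, 6); dL² = 333
right sensor world pos = (-11, 6); dR² = 405
sL = 40/333 = 40/333
sR = 40/405 = 8/81
mL = 1·sL + 1/2·sR = 508/2997
mR = 1/2·sL + -1/2·sR = 32/2997

40/333 8/81 508/2997 32/2997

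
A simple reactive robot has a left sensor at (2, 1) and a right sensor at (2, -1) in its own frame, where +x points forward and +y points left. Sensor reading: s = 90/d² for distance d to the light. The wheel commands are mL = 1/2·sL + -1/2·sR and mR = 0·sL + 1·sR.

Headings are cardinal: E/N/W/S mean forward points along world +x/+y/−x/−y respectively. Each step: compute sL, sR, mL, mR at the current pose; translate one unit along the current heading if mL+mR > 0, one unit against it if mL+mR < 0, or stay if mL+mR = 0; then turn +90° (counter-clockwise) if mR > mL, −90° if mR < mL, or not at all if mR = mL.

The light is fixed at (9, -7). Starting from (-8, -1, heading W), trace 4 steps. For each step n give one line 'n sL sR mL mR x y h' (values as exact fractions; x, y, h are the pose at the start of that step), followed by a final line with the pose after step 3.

n=0: pose=(-8,-1,W); sL=45/193, sR=9/41; mL=54/7913, mR=9/41; mL+mR=1791/7913 → advance +1; mR−mL=1683/7913 → turn +1·90°
n=1: pose=(-9,-1,S); sL=18/61, sR=90/377; mL=648/22997, mR=90/377; mL+mR=6138/22997 → advance +1; mR−mL=4842/22997 → turn +1·90°
n=2: pose=(-9,-2,E); sL=45/146, sR=45/136; mL=-225/19856, mR=45/136; mL+mR=6345/19856 → advance +1; mR−mL=6795/19856 → turn +1·90°
n=3: pose=(-8,-2,N); sL=90/373, sR=18/61; mL=-612/22753, mR=18/61; mL+mR=6102/22753 → advance +1; mR−mL=7326/22753 → turn +1·90°

0 45/193 9/41 54/7913 9/41 -8 -1 W
1 18/61 90/377 648/22997 90/377 -9 -1 S
2 45/146 45/136 -225/19856 45/136 -9 -2 E
3 90/373 18/61 -612/22753 18/61 -8 -2 N
final -8 -1 W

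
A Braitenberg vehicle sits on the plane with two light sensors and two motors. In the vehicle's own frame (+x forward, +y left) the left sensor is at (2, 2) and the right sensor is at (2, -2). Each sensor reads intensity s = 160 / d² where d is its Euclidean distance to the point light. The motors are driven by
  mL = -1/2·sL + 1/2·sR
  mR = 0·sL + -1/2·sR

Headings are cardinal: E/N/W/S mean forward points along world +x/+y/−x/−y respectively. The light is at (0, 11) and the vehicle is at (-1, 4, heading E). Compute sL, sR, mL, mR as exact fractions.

left sensor world pos  = (1, 6); dL² = 26
right sensor world pos = (1, 2); dR² = 82
sL = 160/26 = 80/13
sR = 160/82 = 80/41
mL = -1/2·sL + 1/2·sR = -1120/533
mR = 0·sL + -1/2·sR = -40/41

80/13 80/41 -1120/533 -40/41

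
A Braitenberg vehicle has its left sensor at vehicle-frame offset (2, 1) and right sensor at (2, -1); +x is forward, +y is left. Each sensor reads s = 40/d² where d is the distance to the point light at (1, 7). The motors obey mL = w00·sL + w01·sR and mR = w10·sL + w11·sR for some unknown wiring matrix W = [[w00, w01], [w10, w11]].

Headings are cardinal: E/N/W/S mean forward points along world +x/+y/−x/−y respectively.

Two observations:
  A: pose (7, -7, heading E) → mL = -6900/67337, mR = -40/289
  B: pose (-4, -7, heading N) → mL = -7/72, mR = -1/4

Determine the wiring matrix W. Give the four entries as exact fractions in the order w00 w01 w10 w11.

-1 1/2 0 -1

obs A: pose=(7,-7,E) → sL=40/233, sR=40/289, mL=-6900/67337, mR=-40/289
obs B: pose=(-4,-7,N) → sL=2/9, sR=1/4, mL=-7/72, mR=-1/4
sensor matrix S = [[40/233, 40/289], [2/9, 1/4]]; det S = 7370/606033
solve [mL_A; mL_B] = S·[w00; w01] and [mR_A; mR_B] = S·[w10; w11]:
  w00 = -1, w01 = 1/2, w10 = 0, w11 = -1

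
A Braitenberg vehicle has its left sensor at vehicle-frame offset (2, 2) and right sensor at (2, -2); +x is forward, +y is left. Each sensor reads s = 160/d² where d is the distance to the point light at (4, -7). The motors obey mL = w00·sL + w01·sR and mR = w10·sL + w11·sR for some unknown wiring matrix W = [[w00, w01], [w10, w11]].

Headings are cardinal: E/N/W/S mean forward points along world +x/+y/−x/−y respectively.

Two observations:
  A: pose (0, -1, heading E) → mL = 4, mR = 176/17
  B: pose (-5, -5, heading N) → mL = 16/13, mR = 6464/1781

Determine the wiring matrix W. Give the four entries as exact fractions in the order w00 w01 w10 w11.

0 1/2 1 1

obs A: pose=(0,-1,E) → sL=40/17, sR=8, mL=4, mR=176/17
obs B: pose=(-5,-5,N) → sL=160/137, sR=32/13, mL=16/13, mR=6464/1781
sensor matrix S = [[40/17, 8], [160/137, 32/13]]; det S = -107520/30277
solve [mL_A; mL_B] = S·[w00; w01] and [mR_A; mR_B] = S·[w10; w11]:
  w00 = 0, w01 = 1/2, w10 = 1, w11 = 1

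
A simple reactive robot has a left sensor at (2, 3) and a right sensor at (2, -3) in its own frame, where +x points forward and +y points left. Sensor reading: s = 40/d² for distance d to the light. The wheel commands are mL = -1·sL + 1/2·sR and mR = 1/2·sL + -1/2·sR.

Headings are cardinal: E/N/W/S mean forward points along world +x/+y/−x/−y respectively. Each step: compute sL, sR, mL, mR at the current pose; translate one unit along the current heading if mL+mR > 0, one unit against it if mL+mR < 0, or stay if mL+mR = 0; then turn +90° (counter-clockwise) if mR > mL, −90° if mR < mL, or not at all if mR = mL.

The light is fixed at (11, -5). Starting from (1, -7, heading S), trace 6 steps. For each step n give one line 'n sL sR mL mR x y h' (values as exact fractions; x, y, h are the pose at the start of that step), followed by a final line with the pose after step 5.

0 8/13 8/37 -244/481 96/481 1 -7 S
1 10/17 1/2 -23/68 3/68 1 -6 E
2 40/197 8/13 268/2561 -528/2561 0 -6 N
3 20/41 20/53 -650/2173 120/2173 0 -7 E
4 8/45 40/81 28/405 -64/405 -1 -7 N
5 2/5 5/17 -43/170 9/170 -1 -8 E
final -2 -8 N

n=0: pose=(1,-7,S); sL=8/13, sR=8/37; mL=-244/481, mR=96/481; mL+mR=-4/13 → advance -1; mR−mL=340/481 → turn +1·90°
n=1: pose=(1,-6,E); sL=10/17, sR=1/2; mL=-23/68, mR=3/68; mL+mR=-5/17 → advance -1; mR−mL=13/34 → turn +1·90°
n=2: pose=(0,-6,N); sL=40/197, sR=8/13; mL=268/2561, mR=-528/2561; mL+mR=-20/197 → advance -1; mR−mL=-796/2561 → turn -1·90°
n=3: pose=(0,-7,E); sL=20/41, sR=20/53; mL=-650/2173, mR=120/2173; mL+mR=-10/41 → advance -1; mR−mL=770/2173 → turn +1·90°
n=4: pose=(-1,-7,N); sL=8/45, sR=40/81; mL=28/405, mR=-64/405; mL+mR=-4/45 → advance -1; mR−mL=-92/405 → turn -1·90°
n=5: pose=(-1,-8,E); sL=2/5, sR=5/17; mL=-43/170, mR=9/170; mL+mR=-1/5 → advance -1; mR−mL=26/85 → turn +1·90°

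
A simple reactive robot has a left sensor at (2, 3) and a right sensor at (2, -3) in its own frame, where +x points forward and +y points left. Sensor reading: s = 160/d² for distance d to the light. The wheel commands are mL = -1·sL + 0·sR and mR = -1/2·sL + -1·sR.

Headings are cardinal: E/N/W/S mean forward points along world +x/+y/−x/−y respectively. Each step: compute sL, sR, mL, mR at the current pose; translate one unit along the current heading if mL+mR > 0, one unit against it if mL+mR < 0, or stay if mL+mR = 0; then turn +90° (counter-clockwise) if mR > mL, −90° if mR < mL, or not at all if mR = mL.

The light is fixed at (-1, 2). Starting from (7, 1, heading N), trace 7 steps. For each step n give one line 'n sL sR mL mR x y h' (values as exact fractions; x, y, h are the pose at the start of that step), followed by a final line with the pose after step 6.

n=0: pose=(7,1,N); sL=80/13, sR=80/61; mL=-80/13, mR=-3480/793; mL+mR=-8360/793 → advance -1; mR−mL=1400/793 → turn +1·90°
n=1: pose=(7,0,W); sL=160/61, sR=160/37; mL=-160/61, mR=-12720/2257; mL+mR=-18640/2257 → advance -1; mR−mL=-6800/2257 → turn -1·90°
n=2: pose=(8,0,N); sL=40/9, sR=10/9; mL=-40/9, mR=-10/3; mL+mR=-70/9 → advance -1; mR−mL=10/9 → turn +1·90°
n=3: pose=(8,-1,W); sL=32/17, sR=160/49; mL=-32/17, mR=-3504/833; mL+mR=-5072/833 → advance -1; mR−mL=-1936/833 → turn -1·90°
n=4: pose=(9,-1,N); sL=16/5, sR=16/17; mL=-16/5, mR=-216/85; mL+mR=-488/85 → advance -1; mR−mL=56/85 → turn +1·90°
n=5: pose=(9,-2,W); sL=160/113, sR=32/13; mL=-160/113, mR=-4656/1469; mL+mR=-6736/1469 → advance -1; mR−mL=-2576/1469 → turn -1·90°
n=6: pose=(10,-2,N); sL=40/17, sR=4/5; mL=-40/17, mR=-168/85; mL+mR=-368/85 → advance -1; mR−mL=32/85 → turn +1·90°

0 80/13 80/61 -80/13 -3480/793 7 1 N
1 160/61 160/37 -160/61 -12720/2257 7 0 W
2 40/9 10/9 -40/9 -10/3 8 0 N
3 32/17 160/49 -32/17 -3504/833 8 -1 W
4 16/5 16/17 -16/5 -216/85 9 -1 N
5 160/113 32/13 -160/113 -4656/1469 9 -2 W
6 40/17 4/5 -40/17 -168/85 10 -2 N
final 10 -3 W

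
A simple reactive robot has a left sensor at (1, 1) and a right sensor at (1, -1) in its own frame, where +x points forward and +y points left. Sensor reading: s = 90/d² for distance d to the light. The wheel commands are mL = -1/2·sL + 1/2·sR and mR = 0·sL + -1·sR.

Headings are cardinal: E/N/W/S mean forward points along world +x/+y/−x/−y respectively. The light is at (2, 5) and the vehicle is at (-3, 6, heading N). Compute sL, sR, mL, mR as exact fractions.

left sensor world pos  = (-4, 7); dL² = 40
right sensor world pos = (-2, 7); dR² = 20
sL = 90/40 = 9/4
sR = 90/20 = 9/2
mL = -1/2·sL + 1/2·sR = 9/8
mR = 0·sL + -1·sR = -9/2

9/4 9/2 9/8 -9/2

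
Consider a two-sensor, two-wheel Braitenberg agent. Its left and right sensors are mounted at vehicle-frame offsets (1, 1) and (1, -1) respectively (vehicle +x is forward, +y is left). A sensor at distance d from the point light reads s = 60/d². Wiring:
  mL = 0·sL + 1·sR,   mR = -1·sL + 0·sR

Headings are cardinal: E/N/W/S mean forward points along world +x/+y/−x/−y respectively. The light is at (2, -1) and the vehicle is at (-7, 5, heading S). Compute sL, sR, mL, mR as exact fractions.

60/89 12/25 12/25 -60/89

left sensor world pos  = (-6, 4); dL² = 89
right sensor world pos = (-8, 4); dR² = 125
sL = 60/89 = 60/89
sR = 60/125 = 12/25
mL = 0·sL + 1·sR = 12/25
mR = -1·sL + 0·sR = -60/89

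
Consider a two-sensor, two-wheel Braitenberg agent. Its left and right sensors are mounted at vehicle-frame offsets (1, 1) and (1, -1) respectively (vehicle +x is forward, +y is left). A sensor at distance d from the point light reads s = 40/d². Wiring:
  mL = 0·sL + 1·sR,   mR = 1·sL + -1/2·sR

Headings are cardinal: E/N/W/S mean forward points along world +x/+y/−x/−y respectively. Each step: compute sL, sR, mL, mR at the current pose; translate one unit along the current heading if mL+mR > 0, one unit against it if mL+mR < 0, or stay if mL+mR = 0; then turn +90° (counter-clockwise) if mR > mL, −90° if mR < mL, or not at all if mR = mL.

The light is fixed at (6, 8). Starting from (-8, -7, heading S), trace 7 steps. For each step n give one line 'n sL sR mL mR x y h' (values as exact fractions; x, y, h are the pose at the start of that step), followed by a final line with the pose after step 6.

n=0: pose=(-8,-7,S); sL=8/85, sR=40/481; mL=40/481, mR=2148/40885; mL+mR=5548/40885 → advance +1; mR−mL=-1252/40885 → turn -1·90°
n=1: pose=(-8,-8,W); sL=20/257, sR=4/45; mL=4/45, mR=386/11565; mL+mR=1414/11565 → advance +1; mR−mL=-214/3855 → turn -1·90°
n=2: pose=(-9,-8,N); sL=40/481, sR=40/421; mL=40/421, mR=7220/202501; mL+mR=26460/202501 → advance +1; mR−mL=-12020/202501 → turn -1·90°
n=3: pose=(-9,-7,E); sL=5/49, sR=10/113; mL=10/113, mR=320/5537; mL+mR=810/5537 → advance +1; mR−mL=-170/5537 → turn -1·90°
n=4: pose=(-8,-7,S); sL=8/85, sR=40/481; mL=40/481, mR=2148/40885; mL+mR=5548/40885 → advance +1; mR−mL=-1252/40885 → turn -1·90°
n=5: pose=(-8,-8,W); sL=20/257, sR=4/45; mL=4/45, mR=386/11565; mL+mR=1414/11565 → advance +1; mR−mL=-214/3855 → turn -1·90°
n=6: pose=(-9,-8,N); sL=40/481, sR=40/421; mL=40/421, mR=7220/202501; mL+mR=26460/202501 → advance +1; mR−mL=-12020/202501 → turn -1·90°

0 8/85 40/481 40/481 2148/40885 -8 -7 S
1 20/257 4/45 4/45 386/11565 -8 -8 W
2 40/481 40/421 40/421 7220/202501 -9 -8 N
3 5/49 10/113 10/113 320/5537 -9 -7 E
4 8/85 40/481 40/481 2148/40885 -8 -7 S
5 20/257 4/45 4/45 386/11565 -8 -8 W
6 40/481 40/421 40/421 7220/202501 -9 -8 N
final -9 -7 E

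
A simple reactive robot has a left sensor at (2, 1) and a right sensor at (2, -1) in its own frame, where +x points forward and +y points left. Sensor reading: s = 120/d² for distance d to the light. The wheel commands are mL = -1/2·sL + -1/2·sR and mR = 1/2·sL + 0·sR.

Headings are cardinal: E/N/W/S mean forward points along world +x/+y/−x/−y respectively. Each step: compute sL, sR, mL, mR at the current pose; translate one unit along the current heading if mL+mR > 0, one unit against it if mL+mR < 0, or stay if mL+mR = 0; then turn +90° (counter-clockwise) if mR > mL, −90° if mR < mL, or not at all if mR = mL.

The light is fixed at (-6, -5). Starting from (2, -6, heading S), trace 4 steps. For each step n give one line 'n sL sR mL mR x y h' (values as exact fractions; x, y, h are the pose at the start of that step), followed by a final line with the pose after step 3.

0 4/3 60/29 -148/87 2/3 2 -6 S
1 120/101 120/101 -120/101 60/101 2 -5 E
2 3 30/17 -81/34 3/2 1 -5 N
3 120/29 24/5 -648/145 60/29 1 -6 W
final 2 -6 S

n=0: pose=(2,-6,S); sL=4/3, sR=60/29; mL=-148/87, mR=2/3; mL+mR=-30/29 → advance -1; mR−mL=206/87 → turn +1·90°
n=1: pose=(2,-5,E); sL=120/101, sR=120/101; mL=-120/101, mR=60/101; mL+mR=-60/101 → advance -1; mR−mL=180/101 → turn +1·90°
n=2: pose=(1,-5,N); sL=3, sR=30/17; mL=-81/34, mR=3/2; mL+mR=-15/17 → advance -1; mR−mL=66/17 → turn +1·90°
n=3: pose=(1,-6,W); sL=120/29, sR=24/5; mL=-648/145, mR=60/29; mL+mR=-12/5 → advance -1; mR−mL=948/145 → turn +1·90°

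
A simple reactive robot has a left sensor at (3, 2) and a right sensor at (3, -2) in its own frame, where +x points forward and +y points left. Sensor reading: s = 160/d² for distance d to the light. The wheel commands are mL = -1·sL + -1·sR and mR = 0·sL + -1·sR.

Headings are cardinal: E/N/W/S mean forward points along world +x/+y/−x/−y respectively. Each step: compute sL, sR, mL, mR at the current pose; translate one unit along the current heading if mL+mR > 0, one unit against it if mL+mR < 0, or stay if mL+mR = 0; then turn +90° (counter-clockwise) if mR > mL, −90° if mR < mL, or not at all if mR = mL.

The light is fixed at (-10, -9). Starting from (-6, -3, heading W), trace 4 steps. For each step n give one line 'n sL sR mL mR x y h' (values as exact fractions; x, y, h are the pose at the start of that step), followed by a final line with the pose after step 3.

n=0: pose=(-6,-3,W); sL=160/17, sR=32/13; mL=-2624/221, mR=-32/13; mL+mR=-3168/221 → advance -1; mR−mL=160/17 → turn +1·90°
n=1: pose=(-5,-3,S); sL=80/29, sR=80/9; mL=-3040/261, mR=-80/9; mL+mR=-5360/261 → advance -1; mR−mL=80/29 → turn +1·90°
n=2: pose=(-5,-2,E); sL=32/29, sR=160/89; mL=-7488/2581, mR=-160/89; mL+mR=-12128/2581 → advance -1; mR−mL=32/29 → turn +1·90°
n=3: pose=(-6,-2,N); sL=20/13, sR=20/17; mL=-600/221, mR=-20/17; mL+mR=-860/221 → advance -1; mR−mL=20/13 → turn +1·90°

0 160/17 32/13 -2624/221 -32/13 -6 -3 W
1 80/29 80/9 -3040/261 -80/9 -5 -3 S
2 32/29 160/89 -7488/2581 -160/89 -5 -2 E
3 20/13 20/17 -600/221 -20/17 -6 -2 N
final -6 -3 W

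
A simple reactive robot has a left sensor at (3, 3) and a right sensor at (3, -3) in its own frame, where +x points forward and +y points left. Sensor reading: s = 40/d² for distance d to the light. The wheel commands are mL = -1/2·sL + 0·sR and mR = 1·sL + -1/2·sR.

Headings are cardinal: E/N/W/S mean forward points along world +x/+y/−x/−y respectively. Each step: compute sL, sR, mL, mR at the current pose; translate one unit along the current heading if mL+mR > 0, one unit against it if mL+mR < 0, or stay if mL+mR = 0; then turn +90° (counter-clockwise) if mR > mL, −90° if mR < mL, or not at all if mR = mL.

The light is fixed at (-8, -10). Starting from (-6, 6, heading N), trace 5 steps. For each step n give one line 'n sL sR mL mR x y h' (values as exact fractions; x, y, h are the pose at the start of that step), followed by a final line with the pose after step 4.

n=0: pose=(-6,6,N); sL=20/181, sR=20/193; mL=-10/181, mR=2050/34933; mL+mR=120/34933 → advance +1; mR−mL=3980/34933 → turn +1·90°
n=1: pose=(-6,7,W); sL=40/197, sR=40/401; mL=-20/197, mR=12100/78997; mL+mR=4080/78997 → advance +1; mR−mL=20120/78997 → turn +1·90°
n=2: pose=(-7,7,S); sL=10/53, sR=1/5; mL=-5/53, mR=47/530; mL+mR=-3/530 → advance -1; mR−mL=97/530 → turn +1·90°
n=3: pose=(-7,8,E); sL=40/457, sR=40/241; mL=-20/457, mR=500/110137; mL+mR=-4320/110137 → advance -1; mR−mL=5320/110137 → turn +1·90°
n=4: pose=(-8,8,N); sL=4/45, sR=4/45; mL=-2/45, mR=2/45; mL+mR=0 → advance +0; mR−mL=4/45 → turn +1·90°

0 20/181 20/193 -10/181 2050/34933 -6 6 N
1 40/197 40/401 -20/197 12100/78997 -6 7 W
2 10/53 1/5 -5/53 47/530 -7 7 S
3 40/457 40/241 -20/457 500/110137 -7 8 E
4 4/45 4/45 -2/45 2/45 -8 8 N
final -8 8 W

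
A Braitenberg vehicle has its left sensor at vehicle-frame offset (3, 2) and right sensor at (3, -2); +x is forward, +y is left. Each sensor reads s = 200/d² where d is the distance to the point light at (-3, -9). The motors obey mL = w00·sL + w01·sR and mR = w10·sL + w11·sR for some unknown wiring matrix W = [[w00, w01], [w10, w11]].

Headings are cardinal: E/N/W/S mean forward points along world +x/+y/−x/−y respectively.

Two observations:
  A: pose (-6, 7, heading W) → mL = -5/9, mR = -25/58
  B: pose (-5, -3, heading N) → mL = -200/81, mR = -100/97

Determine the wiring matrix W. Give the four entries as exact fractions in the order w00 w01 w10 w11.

0 -1 -1/2 0

obs A: pose=(-6,7,W) → sL=25/29, sR=5/9, mL=-5/9, mR=-25/58
obs B: pose=(-5,-3,N) → sL=200/97, sR=200/81, mL=-200/81, mR=-100/97
sensor matrix S = [[25/29, 5/9], [200/97, 200/81]]; det S = 224000/227853
solve [mL_A; mL_B] = S·[w00; w01] and [mR_A; mR_B] = S·[w10; w11]:
  w00 = 0, w01 = -1, w10 = -1/2, w11 = 0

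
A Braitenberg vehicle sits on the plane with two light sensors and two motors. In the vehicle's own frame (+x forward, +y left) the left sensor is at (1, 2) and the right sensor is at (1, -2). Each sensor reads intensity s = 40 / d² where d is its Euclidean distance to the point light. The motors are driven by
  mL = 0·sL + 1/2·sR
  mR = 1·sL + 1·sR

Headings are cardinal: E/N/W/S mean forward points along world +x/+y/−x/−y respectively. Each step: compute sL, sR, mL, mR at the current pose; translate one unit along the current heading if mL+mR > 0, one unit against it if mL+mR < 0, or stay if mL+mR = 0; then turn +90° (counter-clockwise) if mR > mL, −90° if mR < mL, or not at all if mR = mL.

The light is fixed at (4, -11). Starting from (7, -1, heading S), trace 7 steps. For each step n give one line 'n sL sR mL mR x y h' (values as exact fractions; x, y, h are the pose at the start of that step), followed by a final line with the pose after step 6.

0 20/53 20/41 10/41 1880/2173 7 -1 S
1 40/137 8/13 4/13 1616/1781 7 -2 E
2 5/13 5/17 5/34 150/221 8 -2 N
3 40/73 40/153 20/153 9040/11169 8 -1 W
4 20/53 20/41 10/41 1880/2173 7 -1 S
5 40/137 8/13 4/13 1616/1781 7 -2 E
6 5/13 5/17 5/34 150/221 8 -2 N
final 8 -1 W

n=0: pose=(7,-1,S); sL=20/53, sR=20/41; mL=10/41, mR=1880/2173; mL+mR=2410/2173 → advance +1; mR−mL=1350/2173 → turn +1·90°
n=1: pose=(7,-2,E); sL=40/137, sR=8/13; mL=4/13, mR=1616/1781; mL+mR=2164/1781 → advance +1; mR−mL=1068/1781 → turn +1·90°
n=2: pose=(8,-2,N); sL=5/13, sR=5/17; mL=5/34, mR=150/221; mL+mR=365/442 → advance +1; mR−mL=235/442 → turn +1·90°
n=3: pose=(8,-1,W); sL=40/73, sR=40/153; mL=20/153, mR=9040/11169; mL+mR=3500/3723 → advance +1; mR−mL=7580/11169 → turn +1·90°
n=4: pose=(7,-1,S); sL=20/53, sR=20/41; mL=10/41, mR=1880/2173; mL+mR=2410/2173 → advance +1; mR−mL=1350/2173 → turn +1·90°
n=5: pose=(7,-2,E); sL=40/137, sR=8/13; mL=4/13, mR=1616/1781; mL+mR=2164/1781 → advance +1; mR−mL=1068/1781 → turn +1·90°
n=6: pose=(8,-2,N); sL=5/13, sR=5/17; mL=5/34, mR=150/221; mL+mR=365/442 → advance +1; mR−mL=235/442 → turn +1·90°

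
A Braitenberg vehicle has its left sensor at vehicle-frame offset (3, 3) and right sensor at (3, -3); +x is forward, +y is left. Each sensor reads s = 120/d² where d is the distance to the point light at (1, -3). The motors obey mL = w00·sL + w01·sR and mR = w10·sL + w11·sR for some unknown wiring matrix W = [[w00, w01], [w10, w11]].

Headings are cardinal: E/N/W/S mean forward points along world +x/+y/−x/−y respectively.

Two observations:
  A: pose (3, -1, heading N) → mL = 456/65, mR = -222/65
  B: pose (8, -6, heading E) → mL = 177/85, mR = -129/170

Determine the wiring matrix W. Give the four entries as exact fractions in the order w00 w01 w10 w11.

obs A: pose=(3,-1,N) → sL=60/13, sR=12/5, mL=456/65, mR=-222/65
obs B: pose=(8,-6,E) → sL=6/5, sR=15/17, mL=177/85, mR=-129/170
sensor matrix S = [[60/13, 12/5], [6/5, 15/17]]; det S = 6588/5525
solve [mL_A; mL_B] = S·[w00; w01] and [mR_A; mR_B] = S·[w10; w11]:
  w00 = 1, w01 = 1, w10 = -1, w11 = 1/2

1 1 -1 1/2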